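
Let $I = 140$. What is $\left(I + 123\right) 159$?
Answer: $41817$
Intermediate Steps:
$\left(I + 123\right) 159 = \left(140 + 123\right) 159 = 263 \cdot 159 = 41817$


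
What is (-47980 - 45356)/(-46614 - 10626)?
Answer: 3889/2385 ≈ 1.6306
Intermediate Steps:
(-47980 - 45356)/(-46614 - 10626) = -93336/(-57240) = -93336*(-1/57240) = 3889/2385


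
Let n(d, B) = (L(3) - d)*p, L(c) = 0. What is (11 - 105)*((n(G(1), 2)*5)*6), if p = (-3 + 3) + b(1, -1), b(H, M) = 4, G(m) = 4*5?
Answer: 225600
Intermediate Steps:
G(m) = 20
p = 4 (p = (-3 + 3) + 4 = 0 + 4 = 4)
n(d, B) = -4*d (n(d, B) = (0 - d)*4 = -d*4 = -4*d)
(11 - 105)*((n(G(1), 2)*5)*6) = (11 - 105)*((-4*20*5)*6) = -94*(-80*5)*6 = -(-37600)*6 = -94*(-2400) = 225600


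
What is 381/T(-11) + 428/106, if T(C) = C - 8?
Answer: -16127/1007 ≈ -16.015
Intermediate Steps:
T(C) = -8 + C
381/T(-11) + 428/106 = 381/(-8 - 11) + 428/106 = 381/(-19) + 428*(1/106) = 381*(-1/19) + 214/53 = -381/19 + 214/53 = -16127/1007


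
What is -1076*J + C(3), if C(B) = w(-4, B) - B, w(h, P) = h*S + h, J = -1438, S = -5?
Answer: 1547301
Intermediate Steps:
w(h, P) = -4*h (w(h, P) = h*(-5) + h = -5*h + h = -4*h)
C(B) = 16 - B (C(B) = -4*(-4) - B = 16 - B)
-1076*J + C(3) = -1076*(-1438) + (16 - 1*3) = 1547288 + (16 - 3) = 1547288 + 13 = 1547301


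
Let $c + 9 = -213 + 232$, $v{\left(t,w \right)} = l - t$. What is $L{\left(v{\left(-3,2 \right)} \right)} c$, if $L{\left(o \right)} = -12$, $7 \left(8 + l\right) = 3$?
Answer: $-120$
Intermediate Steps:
$l = - \frac{53}{7}$ ($l = -8 + \frac{1}{7} \cdot 3 = -8 + \frac{3}{7} = - \frac{53}{7} \approx -7.5714$)
$v{\left(t,w \right)} = - \frac{53}{7} - t$
$c = 10$ ($c = -9 + \left(-213 + 232\right) = -9 + 19 = 10$)
$L{\left(v{\left(-3,2 \right)} \right)} c = \left(-12\right) 10 = -120$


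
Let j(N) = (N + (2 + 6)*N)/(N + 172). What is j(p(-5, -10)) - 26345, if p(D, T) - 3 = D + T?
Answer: -1053827/40 ≈ -26346.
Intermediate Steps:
p(D, T) = 3 + D + T (p(D, T) = 3 + (D + T) = 3 + D + T)
j(N) = 9*N/(172 + N) (j(N) = (N + 8*N)/(172 + N) = (9*N)/(172 + N) = 9*N/(172 + N))
j(p(-5, -10)) - 26345 = 9*(3 - 5 - 10)/(172 + (3 - 5 - 10)) - 26345 = 9*(-12)/(172 - 12) - 26345 = 9*(-12)/160 - 26345 = 9*(-12)*(1/160) - 26345 = -27/40 - 26345 = -1053827/40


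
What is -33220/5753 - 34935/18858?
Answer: -25074055/3287578 ≈ -7.6269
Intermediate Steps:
-33220/5753 - 34935/18858 = -33220*1/5753 - 34935*1/18858 = -3020/523 - 11645/6286 = -25074055/3287578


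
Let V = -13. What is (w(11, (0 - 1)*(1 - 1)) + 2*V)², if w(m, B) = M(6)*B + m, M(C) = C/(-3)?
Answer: 225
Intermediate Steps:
M(C) = -C/3 (M(C) = C*(-⅓) = -C/3)
w(m, B) = m - 2*B (w(m, B) = (-⅓*6)*B + m = -2*B + m = m - 2*B)
(w(11, (0 - 1)*(1 - 1)) + 2*V)² = ((11 - 2*(0 - 1)*(1 - 1)) + 2*(-13))² = ((11 - (-2)*0) - 26)² = ((11 - 2*0) - 26)² = ((11 + 0) - 26)² = (11 - 26)² = (-15)² = 225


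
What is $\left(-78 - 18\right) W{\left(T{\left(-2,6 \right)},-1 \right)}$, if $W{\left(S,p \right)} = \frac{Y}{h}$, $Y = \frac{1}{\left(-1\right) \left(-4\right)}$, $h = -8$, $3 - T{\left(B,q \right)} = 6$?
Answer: $3$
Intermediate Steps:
$T{\left(B,q \right)} = -3$ ($T{\left(B,q \right)} = 3 - 6 = -3$)
$Y = \frac{1}{4} \approx 0.25$
$W{\left(S,p \right)} = - \frac{1}{32}$ ($W{\left(S,p \right)} = \frac{1}{4 \left(-8\right)} = \frac{1}{4} \left(- \frac{1}{8}\right) = - \frac{1}{32}$)
$\left(-78 - 18\right) W{\left(T{\left(-2,6 \right)},-1 \right)} = \left(-78 - 18\right) \left(- \frac{1}{32}\right) = \left(-96\right) \left(- \frac{1}{32}\right) = 3$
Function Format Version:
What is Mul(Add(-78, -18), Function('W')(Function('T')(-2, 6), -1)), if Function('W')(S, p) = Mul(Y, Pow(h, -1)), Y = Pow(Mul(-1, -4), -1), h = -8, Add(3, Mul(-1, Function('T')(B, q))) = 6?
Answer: 3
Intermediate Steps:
Function('T')(B, q) = -3 (Function('T')(B, q) = Add(3, Mul(-1, 6)) = Add(3, -6) = -3)
Y = Rational(1, 4) (Y = Pow(4, -1) = Rational(1, 4) ≈ 0.25000)
Function('W')(S, p) = Rational(-1, 32) (Function('W')(S, p) = Mul(Rational(1, 4), Pow(-8, -1)) = Mul(Rational(1, 4), Rational(-1, 8)) = Rational(-1, 32))
Mul(Add(-78, -18), Function('W')(Function('T')(-2, 6), -1)) = Mul(Add(-78, -18), Rational(-1, 32)) = Mul(-96, Rational(-1, 32)) = 3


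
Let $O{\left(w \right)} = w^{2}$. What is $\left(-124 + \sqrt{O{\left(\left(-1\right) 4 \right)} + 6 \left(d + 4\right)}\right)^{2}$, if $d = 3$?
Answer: $\left(124 - \sqrt{58}\right)^{2} \approx 13545.0$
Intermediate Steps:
$\left(-124 + \sqrt{O{\left(\left(-1\right) 4 \right)} + 6 \left(d + 4\right)}\right)^{2} = \left(-124 + \sqrt{\left(\left(-1\right) 4\right)^{2} + 6 \left(3 + 4\right)}\right)^{2} = \left(-124 + \sqrt{\left(-4\right)^{2} + 6 \cdot 7}\right)^{2} = \left(-124 + \sqrt{16 + 42}\right)^{2} = \left(-124 + \sqrt{58}\right)^{2}$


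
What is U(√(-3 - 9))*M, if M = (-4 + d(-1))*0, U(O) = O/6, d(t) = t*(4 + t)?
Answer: 0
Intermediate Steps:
U(O) = O/6 (U(O) = O*(⅙) = O/6)
M = 0 (M = (-4 - (4 - 1))*0 = (-4 - 1*3)*0 = (-4 - 3)*0 = -7*0 = 0)
U(√(-3 - 9))*M = (√(-3 - 9)/6)*0 = (√(-12)/6)*0 = ((2*I*√3)/6)*0 = (I*√3/3)*0 = 0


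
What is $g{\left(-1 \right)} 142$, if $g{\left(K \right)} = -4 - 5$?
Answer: $-1278$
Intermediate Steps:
$g{\left(K \right)} = -9$
$g{\left(-1 \right)} 142 = \left(-9\right) 142 = -1278$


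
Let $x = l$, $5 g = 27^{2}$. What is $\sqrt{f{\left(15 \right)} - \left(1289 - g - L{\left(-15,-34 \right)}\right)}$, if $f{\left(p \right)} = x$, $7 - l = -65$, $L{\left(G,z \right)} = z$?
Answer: $\frac{3 i \sqrt{3070}}{5} \approx 33.245 i$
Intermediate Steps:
$g = \frac{729}{5}$ ($g = \frac{27^{2}}{5} = \frac{1}{5} \cdot 729 = \frac{729}{5} \approx 145.8$)
$l = 72$ ($l = 7 - -65 = 7 + 65 = 72$)
$x = 72$
$f{\left(p \right)} = 72$
$\sqrt{f{\left(15 \right)} - \left(1289 - g - L{\left(-15,-34 \right)}\right)} = \sqrt{72 + \left(\left(-34 + \frac{729}{5}\right) - 1289\right)} = \sqrt{72 + \left(\frac{559}{5} - 1289\right)} = \sqrt{72 - \frac{5886}{5}} = \sqrt{- \frac{5526}{5}} = \frac{3 i \sqrt{3070}}{5}$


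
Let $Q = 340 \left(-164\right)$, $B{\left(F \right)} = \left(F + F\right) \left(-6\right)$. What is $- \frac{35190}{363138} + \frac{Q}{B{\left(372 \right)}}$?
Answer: $\frac{209286320}{16885917} \approx 12.394$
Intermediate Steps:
$B{\left(F \right)} = - 12 F$ ($B{\left(F \right)} = 2 F \left(-6\right) = - 12 F$)
$Q = -55760$
$- \frac{35190}{363138} + \frac{Q}{B{\left(372 \right)}} = - \frac{35190}{363138} - \frac{55760}{\left(-12\right) 372} = \left(-35190\right) \frac{1}{363138} - \frac{55760}{-4464} = - \frac{5865}{60523} - - \frac{3485}{279} = - \frac{5865}{60523} + \frac{3485}{279} = \frac{209286320}{16885917}$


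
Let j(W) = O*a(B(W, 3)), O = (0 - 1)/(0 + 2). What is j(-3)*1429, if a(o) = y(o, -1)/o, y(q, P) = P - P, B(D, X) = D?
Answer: 0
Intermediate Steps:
y(q, P) = 0
a(o) = 0 (a(o) = 0/o = 0)
O = -½ (O = -1/2 = -1*½ = -½ ≈ -0.50000)
j(W) = 0 (j(W) = -½*0 = 0)
j(-3)*1429 = 0*1429 = 0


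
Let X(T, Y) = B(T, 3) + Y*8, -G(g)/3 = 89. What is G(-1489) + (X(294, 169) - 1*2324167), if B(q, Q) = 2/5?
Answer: -11615408/5 ≈ -2.3231e+6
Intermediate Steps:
G(g) = -267 (G(g) = -3*89 = -267)
B(q, Q) = 2/5 (B(q, Q) = 2*(1/5) = 2/5)
X(T, Y) = 2/5 + 8*Y (X(T, Y) = 2/5 + Y*8 = 2/5 + 8*Y)
G(-1489) + (X(294, 169) - 1*2324167) = -267 + ((2/5 + 8*169) - 1*2324167) = -267 + ((2/5 + 1352) - 2324167) = -267 + (6762/5 - 2324167) = -267 - 11614073/5 = -11615408/5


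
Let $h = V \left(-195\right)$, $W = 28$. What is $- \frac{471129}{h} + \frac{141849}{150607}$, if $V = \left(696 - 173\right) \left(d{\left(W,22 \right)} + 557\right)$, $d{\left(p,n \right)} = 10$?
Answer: $\frac{2757814655186}{2902974775155} \approx 0.95$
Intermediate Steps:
$V = 296541$ ($V = \left(696 - 173\right) \left(10 + 557\right) = 523 \cdot 567 = 296541$)
$h = -57825495$ ($h = 296541 \left(-195\right) = -57825495$)
$- \frac{471129}{h} + \frac{141849}{150607} = - \frac{471129}{-57825495} + \frac{141849}{150607} = \left(-471129\right) \left(- \frac{1}{57825495}\right) + 141849 \cdot \frac{1}{150607} = \frac{157043}{19275165} + \frac{141849}{150607} = \frac{2757814655186}{2902974775155}$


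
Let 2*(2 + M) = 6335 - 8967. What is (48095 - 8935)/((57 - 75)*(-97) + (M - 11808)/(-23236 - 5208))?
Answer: 111386704/4967635 ≈ 22.422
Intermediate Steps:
M = -1318 (M = -2 + (6335 - 8967)/2 = -2 + (1/2)*(-2632) = -2 - 1316 = -1318)
(48095 - 8935)/((57 - 75)*(-97) + (M - 11808)/(-23236 - 5208)) = (48095 - 8935)/((57 - 75)*(-97) + (-1318 - 11808)/(-23236 - 5208)) = 39160/(-18*(-97) - 13126/(-28444)) = 39160/(1746 - 13126*(-1/28444)) = 39160/(1746 + 6563/14222) = 39160/(24838175/14222) = 39160*(14222/24838175) = 111386704/4967635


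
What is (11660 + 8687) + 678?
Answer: 21025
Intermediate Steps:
(11660 + 8687) + 678 = 20347 + 678 = 21025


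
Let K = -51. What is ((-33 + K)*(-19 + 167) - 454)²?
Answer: 166048996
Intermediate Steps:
((-33 + K)*(-19 + 167) - 454)² = ((-33 - 51)*(-19 + 167) - 454)² = (-84*148 - 454)² = (-12432 - 454)² = (-12886)² = 166048996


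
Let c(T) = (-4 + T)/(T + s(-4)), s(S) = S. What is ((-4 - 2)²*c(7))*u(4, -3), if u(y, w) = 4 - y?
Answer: 0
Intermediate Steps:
c(T) = 1 (c(T) = (-4 + T)/(T - 4) = (-4 + T)/(-4 + T) = 1)
((-4 - 2)²*c(7))*u(4, -3) = ((-4 - 2)²*1)*(4 - 1*4) = ((-6)²*1)*(4 - 4) = (36*1)*0 = 36*0 = 0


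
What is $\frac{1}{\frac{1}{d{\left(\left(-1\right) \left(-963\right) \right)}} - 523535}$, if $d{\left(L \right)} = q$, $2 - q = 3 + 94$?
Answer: $- \frac{95}{49735826} \approx -1.9101 \cdot 10^{-6}$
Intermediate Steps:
$q = -95$ ($q = 2 - \left(3 + 94\right) = 2 - 97 = -95$)
$d{\left(L \right)} = -95$
$\frac{1}{\frac{1}{d{\left(\left(-1\right) \left(-963\right) \right)}} - 523535} = \frac{1}{\frac{1}{-95} - 523535} = \frac{1}{- \frac{1}{95} - 523535} = \frac{1}{- \frac{49735826}{95}} = - \frac{95}{49735826}$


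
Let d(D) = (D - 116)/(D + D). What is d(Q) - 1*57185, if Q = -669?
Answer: -76512745/1338 ≈ -57184.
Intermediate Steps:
d(D) = (-116 + D)/(2*D) (d(D) = (-116 + D)/((2*D)) = (-116 + D)*(1/(2*D)) = (-116 + D)/(2*D))
d(Q) - 1*57185 = (½)*(-116 - 669)/(-669) - 1*57185 = (½)*(-1/669)*(-785) - 57185 = 785/1338 - 57185 = -76512745/1338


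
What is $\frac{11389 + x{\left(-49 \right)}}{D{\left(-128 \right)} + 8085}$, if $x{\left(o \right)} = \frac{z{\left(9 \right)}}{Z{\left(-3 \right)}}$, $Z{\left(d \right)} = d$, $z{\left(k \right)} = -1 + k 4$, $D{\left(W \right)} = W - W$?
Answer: $\frac{4876}{3465} \approx 1.4072$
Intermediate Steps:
$D{\left(W \right)} = 0$
$z{\left(k \right)} = -1 + 4 k$
$x{\left(o \right)} = - \frac{35}{3}$ ($x{\left(o \right)} = \frac{-1 + 4 \cdot 9}{-3} = \left(-1 + 36\right) \left(- \frac{1}{3}\right) = 35 \left(- \frac{1}{3}\right) = - \frac{35}{3}$)
$\frac{11389 + x{\left(-49 \right)}}{D{\left(-128 \right)} + 8085} = \frac{11389 - \frac{35}{3}}{0 + 8085} = \frac{34132}{3 \cdot 8085} = \frac{34132}{3} \cdot \frac{1}{8085} = \frac{4876}{3465}$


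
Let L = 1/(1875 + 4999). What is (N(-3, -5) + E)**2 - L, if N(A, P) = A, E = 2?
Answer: 6873/6874 ≈ 0.99985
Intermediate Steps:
L = 1/6874 ≈ 0.00014548
(N(-3, -5) + E)**2 - L = (-3 + 2)**2 - 1*1/6874 = (-1)**2 - 1/6874 = 1 - 1/6874 = 6873/6874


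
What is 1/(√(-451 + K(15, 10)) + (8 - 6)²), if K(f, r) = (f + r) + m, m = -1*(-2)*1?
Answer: 1/110 - I*√106/220 ≈ 0.0090909 - 0.046798*I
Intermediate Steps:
m = 2 (m = 2*1 = 2)
K(f, r) = 2 + f + r (K(f, r) = (f + r) + 2 = 2 + f + r)
1/(√(-451 + K(15, 10)) + (8 - 6)²) = 1/(√(-451 + (2 + 15 + 10)) + (8 - 6)²) = 1/(√(-451 + 27) + 2²) = 1/(√(-424) + 4) = 1/(2*I*√106 + 4) = 1/(4 + 2*I*√106)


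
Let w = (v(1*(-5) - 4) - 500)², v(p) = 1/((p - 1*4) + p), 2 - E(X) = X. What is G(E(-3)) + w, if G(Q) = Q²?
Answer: 121034101/484 ≈ 2.5007e+5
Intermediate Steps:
E(X) = 2 - X
v(p) = 1/(-4 + 2*p) (v(p) = 1/((p - 4) + p) = 1/((-4 + p) + p) = 1/(-4 + 2*p))
w = 121022001/484 (w = (1/(2*(-2 + (1*(-5) - 4))) - 500)² = (1/(2*(-2 + (-5 - 4))) - 500)² = (1/(2*(-2 - 9)) - 500)² = ((½)/(-11) - 500)² = ((½)*(-1/11) - 500)² = (-1/22 - 500)² = (-11001/22)² = 121022001/484 ≈ 2.5005e+5)
G(E(-3)) + w = (2 - 1*(-3))² + 121022001/484 = (2 + 3)² + 121022001/484 = 5² + 121022001/484 = 25 + 121022001/484 = 121034101/484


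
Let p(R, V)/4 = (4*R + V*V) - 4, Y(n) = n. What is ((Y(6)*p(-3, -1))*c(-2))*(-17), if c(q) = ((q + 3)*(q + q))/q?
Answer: 12240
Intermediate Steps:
p(R, V) = -16 + 4*V² + 16*R (p(R, V) = 4*((4*R + V*V) - 4) = 4*((4*R + V²) - 4) = 4*((V² + 4*R) - 4) = 4*(-4 + V² + 4*R) = -16 + 4*V² + 16*R)
c(q) = 6 + 2*q (c(q) = ((3 + q)*(2*q))/q = (2*q*(3 + q))/q = 6 + 2*q)
((Y(6)*p(-3, -1))*c(-2))*(-17) = ((6*(-16 + 4*(-1)² + 16*(-3)))*(6 + 2*(-2)))*(-17) = ((6*(-16 + 4*1 - 48))*(6 - 4))*(-17) = ((6*(-16 + 4 - 48))*2)*(-17) = ((6*(-60))*2)*(-17) = -360*2*(-17) = -720*(-17) = 12240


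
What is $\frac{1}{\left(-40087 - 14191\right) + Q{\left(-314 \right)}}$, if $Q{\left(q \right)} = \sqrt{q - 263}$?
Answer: $- \frac{54278}{2946101861} - \frac{i \sqrt{577}}{2946101861} \approx -1.8424 \cdot 10^{-5} - 8.1534 \cdot 10^{-9} i$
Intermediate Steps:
$Q{\left(q \right)} = \sqrt{-263 + q}$
$\frac{1}{\left(-40087 - 14191\right) + Q{\left(-314 \right)}} = \frac{1}{\left(-40087 - 14191\right) + \sqrt{-263 - 314}} = \frac{1}{-54278 + \sqrt{-577}} = \frac{1}{-54278 + i \sqrt{577}}$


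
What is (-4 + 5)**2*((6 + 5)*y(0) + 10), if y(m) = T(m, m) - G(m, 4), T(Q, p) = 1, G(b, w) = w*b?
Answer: 21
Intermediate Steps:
G(b, w) = b*w
y(m) = 1 - 4*m (y(m) = 1 - m*4 = 1 - 4*m)
(-4 + 5)**2*((6 + 5)*y(0) + 10) = (-4 + 5)**2*((6 + 5)*(1 - 4*0) + 10) = 1**2*(11*(1 + 0) + 10) = 1*(11*1 + 10) = 1*(11 + 10) = 1*21 = 21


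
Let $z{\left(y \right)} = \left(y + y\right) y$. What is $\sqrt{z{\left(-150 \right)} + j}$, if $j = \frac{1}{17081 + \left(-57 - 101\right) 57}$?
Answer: $\frac{\sqrt{117370125323}}{1615} \approx 212.13$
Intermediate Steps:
$z{\left(y \right)} = 2 y^{2}$ ($z{\left(y \right)} = 2 y y = 2 y^{2}$)
$j = \frac{1}{8075}$ ($j = \frac{1}{17081 - 9006} = \frac{1}{8075} \approx 0.00012384$)
$\sqrt{z{\left(-150 \right)} + j} = \sqrt{2 \left(-150\right)^{2} + \frac{1}{8075}} = \sqrt{2 \cdot 22500 + \frac{1}{8075}} = \sqrt{45000 + \frac{1}{8075}} = \sqrt{\frac{363375001}{8075}} = \frac{\sqrt{117370125323}}{1615}$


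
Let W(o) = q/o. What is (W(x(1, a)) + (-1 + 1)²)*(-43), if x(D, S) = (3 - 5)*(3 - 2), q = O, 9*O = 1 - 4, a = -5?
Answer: -43/6 ≈ -7.1667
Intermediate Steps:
O = -⅓ (O = (1 - 4)/9 = (⅑)*(-3) = -⅓ ≈ -0.33333)
q = -⅓ ≈ -0.33333
x(D, S) = -2 (x(D, S) = -2*1 = -2)
W(o) = -1/(3*o)
(W(x(1, a)) + (-1 + 1)²)*(-43) = (-⅓/(-2) + (-1 + 1)²)*(-43) = (-⅓*(-½) + 0²)*(-43) = (⅙ + 0)*(-43) = (⅙)*(-43) = -43/6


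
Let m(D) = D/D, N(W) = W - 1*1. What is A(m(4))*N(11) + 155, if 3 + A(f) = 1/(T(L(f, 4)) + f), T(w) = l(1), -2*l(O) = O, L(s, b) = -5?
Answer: 145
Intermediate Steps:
N(W) = -1 + W (N(W) = W - 1 = -1 + W)
l(O) = -O/2
m(D) = 1
T(w) = -½ (T(w) = -½*1 = -½)
A(f) = -3 + 1/(-½ + f)
A(m(4))*N(11) + 155 = ((5 - 6*1)/(-1 + 2*1))*(-1 + 11) + 155 = ((5 - 6)/(-1 + 2))*10 + 155 = (-1/1)*10 + 155 = (1*(-1))*10 + 155 = -1*10 + 155 = -10 + 155 = 145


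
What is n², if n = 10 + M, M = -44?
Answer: 1156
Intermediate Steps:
n = -34 (n = 10 - 44 = -34)
n² = (-34)² = 1156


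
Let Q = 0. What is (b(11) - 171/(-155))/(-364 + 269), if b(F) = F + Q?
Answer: -1876/14725 ≈ -0.12740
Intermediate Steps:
b(F) = F (b(F) = F + 0 = F)
(b(11) - 171/(-155))/(-364 + 269) = (11 - 171/(-155))/(-364 + 269) = (11 - 171*(-1/155))/(-95) = (11 + 171/155)*(-1/95) = (1876/155)*(-1/95) = -1876/14725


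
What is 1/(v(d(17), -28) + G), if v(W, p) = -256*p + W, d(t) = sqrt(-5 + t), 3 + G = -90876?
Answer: -83711/7007531509 - 2*sqrt(3)/7007531509 ≈ -1.1946e-5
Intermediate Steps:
G = -90879 (G = -3 - 90876 = -90879)
v(W, p) = W - 256*p
1/(v(d(17), -28) + G) = 1/((sqrt(-5 + 17) - 256*(-28)) - 90879) = 1/((sqrt(12) + 7168) - 90879) = 1/((2*sqrt(3) + 7168) - 90879) = 1/((7168 + 2*sqrt(3)) - 90879) = 1/(-83711 + 2*sqrt(3))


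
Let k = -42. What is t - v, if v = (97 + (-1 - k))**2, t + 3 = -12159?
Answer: -31206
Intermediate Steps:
t = -12162 (t = -3 - 12159 = -12162)
v = 19044 (v = (97 + (-1 - 1*(-42)))**2 = (97 + (-1 + 42))**2 = (97 + 41)**2 = 138**2 = 19044)
t - v = -12162 - 1*19044 = -12162 - 19044 = -31206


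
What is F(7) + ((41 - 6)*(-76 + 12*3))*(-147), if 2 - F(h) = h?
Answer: 205795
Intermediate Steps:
F(h) = 2 - h
F(7) + ((41 - 6)*(-76 + 12*3))*(-147) = (2 - 1*7) + ((41 - 6)*(-76 + 12*3))*(-147) = (2 - 7) + (35*(-76 + 36))*(-147) = -5 + (35*(-40))*(-147) = -5 - 1400*(-147) = -5 + 205800 = 205795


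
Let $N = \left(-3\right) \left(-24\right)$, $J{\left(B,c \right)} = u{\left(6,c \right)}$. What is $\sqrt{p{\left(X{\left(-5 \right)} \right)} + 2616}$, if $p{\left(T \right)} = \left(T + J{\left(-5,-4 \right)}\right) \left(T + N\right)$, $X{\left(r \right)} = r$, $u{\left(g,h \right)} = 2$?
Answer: $\sqrt{2415} \approx 49.143$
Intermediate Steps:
$J{\left(B,c \right)} = 2$
$N = 72$
$p{\left(T \right)} = \left(2 + T\right) \left(72 + T\right)$ ($p{\left(T \right)} = \left(T + 2\right) \left(T + 72\right) = \left(2 + T\right) \left(72 + T\right)$)
$\sqrt{p{\left(X{\left(-5 \right)} \right)} + 2616} = \sqrt{\left(144 + \left(-5\right)^{2} + 74 \left(-5\right)\right) + 2616} = \sqrt{\left(144 + 25 - 370\right) + 2616} = \sqrt{-201 + 2616} = \sqrt{2415}$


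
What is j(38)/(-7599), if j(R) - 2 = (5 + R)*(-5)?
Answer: 71/2533 ≈ 0.028030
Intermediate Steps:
j(R) = -23 - 5*R (j(R) = 2 + (5 + R)*(-5) = 2 + (-25 - 5*R) = -23 - 5*R)
j(38)/(-7599) = (-23 - 5*38)/(-7599) = (-23 - 190)*(-1/7599) = -213*(-1/7599) = 71/2533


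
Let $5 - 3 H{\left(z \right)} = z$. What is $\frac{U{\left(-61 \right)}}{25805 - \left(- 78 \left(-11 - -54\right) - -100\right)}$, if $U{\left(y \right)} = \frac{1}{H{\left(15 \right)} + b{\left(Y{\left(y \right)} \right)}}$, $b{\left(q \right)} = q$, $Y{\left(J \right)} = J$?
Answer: $- \frac{3}{5608387} \approx -5.3491 \cdot 10^{-7}$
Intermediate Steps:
$H{\left(z \right)} = \frac{5}{3} - \frac{z}{3}$
$U{\left(y \right)} = \frac{1}{- \frac{10}{3} + y}$ ($U{\left(y \right)} = \frac{1}{\left(\frac{5}{3} - 5\right) + y} = \frac{1}{- \frac{10}{3} + y}$)
$\frac{U{\left(-61 \right)}}{25805 - \left(- 78 \left(-11 - -54\right) - -100\right)} = \frac{3 \frac{1}{-10 + 3 \left(-61\right)}}{25805 - \left(- 78 \left(-11 - -54\right) - -100\right)} = \frac{3 \frac{1}{-10 - 183}}{25805 - \left(- 78 \left(-11 + 54\right) + 100\right)} = \frac{3 \frac{1}{-193}}{25805 - \left(\left(-78\right) 43 + 100\right)} = \frac{3 \left(- \frac{1}{193}\right)}{25805 - \left(-3354 + 100\right)} = - \frac{3}{193 \left(25805 - -3254\right)} = - \frac{3}{193 \left(25805 + 3254\right)} = - \frac{3}{193 \cdot 29059} = \left(- \frac{3}{193}\right) \frac{1}{29059} = - \frac{3}{5608387}$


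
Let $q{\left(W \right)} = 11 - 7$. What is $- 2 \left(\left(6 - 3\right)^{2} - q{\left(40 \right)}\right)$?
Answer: $-10$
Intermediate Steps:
$q{\left(W \right)} = 4$
$- 2 \left(\left(6 - 3\right)^{2} - q{\left(40 \right)}\right) = - 2 \left(\left(6 - 3\right)^{2} - 4\right) = - 2 \left(3^{2} - 4\right) = - 2 \left(9 - 4\right) = \left(-2\right) 5 = -10$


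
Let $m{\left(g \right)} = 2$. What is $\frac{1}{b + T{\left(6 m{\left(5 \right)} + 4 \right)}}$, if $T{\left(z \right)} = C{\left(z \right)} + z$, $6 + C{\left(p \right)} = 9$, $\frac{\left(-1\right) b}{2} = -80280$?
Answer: $\frac{1}{160579} \approx 6.2275 \cdot 10^{-6}$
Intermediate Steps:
$b = 160560$ ($b = \left(-2\right) \left(-80280\right) = 160560$)
$C{\left(p \right)} = 3$ ($C{\left(p \right)} = -6 + 9 = 3$)
$T{\left(z \right)} = 3 + z$
$\frac{1}{b + T{\left(6 m{\left(5 \right)} + 4 \right)}} = \frac{1}{160560 + \left(3 + \left(6 \cdot 2 + 4\right)\right)} = \frac{1}{160560 + \left(3 + \left(12 + 4\right)\right)} = \frac{1}{160560 + \left(3 + 16\right)} = \frac{1}{160560 + 19} = \frac{1}{160579}$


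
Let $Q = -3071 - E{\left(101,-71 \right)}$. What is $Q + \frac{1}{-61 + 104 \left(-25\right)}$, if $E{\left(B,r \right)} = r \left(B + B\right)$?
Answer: $\frac{29992130}{2661} \approx 11271.0$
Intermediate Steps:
$E{\left(B,r \right)} = 2 B r$ ($E{\left(B,r \right)} = r 2 B = 2 B r$)
$Q = 11271$ ($Q = -3071 - 2 \cdot 101 \left(-71\right) = -3071 - -14342 = -3071 + 14342 = 11271$)
$Q + \frac{1}{-61 + 104 \left(-25\right)} = 11271 + \frac{1}{-61 + 104 \left(-25\right)} = 11271 + \frac{1}{-61 - 2600} = 11271 + \frac{1}{-2661} = 11271 - \frac{1}{2661} = \frac{29992130}{2661}$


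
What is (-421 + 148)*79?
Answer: -21567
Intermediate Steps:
(-421 + 148)*79 = -273*79 = -21567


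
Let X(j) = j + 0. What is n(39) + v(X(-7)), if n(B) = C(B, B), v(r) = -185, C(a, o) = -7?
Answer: -192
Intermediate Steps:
X(j) = j
n(B) = -7
n(39) + v(X(-7)) = -7 - 185 = -192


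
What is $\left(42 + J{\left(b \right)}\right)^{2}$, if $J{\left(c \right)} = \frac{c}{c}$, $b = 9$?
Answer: $1849$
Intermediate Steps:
$J{\left(c \right)} = 1$
$\left(42 + J{\left(b \right)}\right)^{2} = \left(42 + 1\right)^{2} = 43^{2} = 1849$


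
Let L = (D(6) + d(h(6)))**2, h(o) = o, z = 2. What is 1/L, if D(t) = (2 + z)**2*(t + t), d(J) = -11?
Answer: 1/32761 ≈ 3.0524e-5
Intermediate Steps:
D(t) = 32*t (D(t) = (2 + 2)**2*(t + t) = 4**2*(2*t) = 16*(2*t) = 32*t)
L = 32761 (L = (32*6 - 11)**2 = (192 - 11)**2 = 181**2 = 32761)
1/L = 1/32761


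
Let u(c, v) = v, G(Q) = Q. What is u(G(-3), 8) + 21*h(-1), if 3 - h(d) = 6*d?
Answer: 197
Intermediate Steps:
h(d) = 3 - 6*d
u(G(-3), 8) + 21*h(-1) = 8 + 21*(3 - 6*(-1)) = 8 + 21*(3 + 6) = 8 + 21*9 = 8 + 189 = 197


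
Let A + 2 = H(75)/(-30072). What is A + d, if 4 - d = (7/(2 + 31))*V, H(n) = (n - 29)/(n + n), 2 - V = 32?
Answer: 207496547/24809400 ≈ 8.3636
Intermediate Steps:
V = -30 (V = 2 - 1*32 = 2 - 32 = -30)
H(n) = (-29 + n)/(2*n) (H(n) = (-29 + n)/((2*n)) = (-29 + n)*(1/(2*n)) = (-29 + n)/(2*n))
A = -4510823/2255400 (A = -2 + ((1/2)*(-29 + 75)/75)/(-30072) = -2 + ((1/2)*(1/75)*46)*(-1/30072) = -2 + (23/75)*(-1/30072) = -2 - 23/2255400 = -4510823/2255400 ≈ -2.0000)
d = 114/11 (d = 4 - 7/(2 + 31)*(-30) = 4 - 7/33*(-30) = 4 - (1/33)*7*(-30) = 4 - 7*(-30)/33 = 4 - 1*(-70/11) = 4 + 70/11 = 114/11 ≈ 10.364)
A + d = -4510823/2255400 + 114/11 = 207496547/24809400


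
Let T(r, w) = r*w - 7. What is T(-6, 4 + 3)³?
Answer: -117649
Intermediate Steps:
T(r, w) = -7 + r*w
T(-6, 4 + 3)³ = (-7 - 6*(4 + 3))³ = (-7 - 6*7)³ = (-7 - 42)³ = (-49)³ = -117649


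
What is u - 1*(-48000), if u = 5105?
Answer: 53105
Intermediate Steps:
u - 1*(-48000) = 5105 - 1*(-48000) = 5105 + 48000 = 53105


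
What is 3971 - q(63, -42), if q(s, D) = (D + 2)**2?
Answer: 2371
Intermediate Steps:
q(s, D) = (2 + D)**2
3971 - q(63, -42) = 3971 - (2 - 42)**2 = 3971 - 1*(-40)**2 = 3971 - 1*1600 = 3971 - 1600 = 2371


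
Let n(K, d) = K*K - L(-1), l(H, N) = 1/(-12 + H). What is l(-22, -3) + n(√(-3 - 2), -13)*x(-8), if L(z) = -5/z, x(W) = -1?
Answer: 339/34 ≈ 9.9706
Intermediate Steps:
n(K, d) = -5 + K² (n(K, d) = K*K - (-5)/(-1) = K² - (-5)*(-1) = K² - 1*5 = K² - 5 = -5 + K²)
l(-22, -3) + n(√(-3 - 2), -13)*x(-8) = 1/(-12 - 22) + (-5 + (√(-3 - 2))²)*(-1) = 1/(-34) + (-5 + (√(-5))²)*(-1) = -1/34 + (-5 + (I*√5)²)*(-1) = -1/34 + (-5 - 5)*(-1) = -1/34 - 10*(-1) = -1/34 + 10 = 339/34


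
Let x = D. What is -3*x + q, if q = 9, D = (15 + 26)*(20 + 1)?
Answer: -2574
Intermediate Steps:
D = 861 (D = 41*21 = 861)
x = 861
-3*x + q = -3*861 + 9 = -2583 + 9 = -2574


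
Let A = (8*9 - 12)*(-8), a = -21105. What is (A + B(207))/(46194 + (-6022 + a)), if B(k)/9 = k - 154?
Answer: -3/19067 ≈ -0.00015734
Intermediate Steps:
B(k) = -1386 + 9*k (B(k) = 9*(k - 154) = 9*(-154 + k) = -1386 + 9*k)
A = -480 (A = (72 - 12)*(-8) = 60*(-8) = -480)
(A + B(207))/(46194 + (-6022 + a)) = (-480 + (-1386 + 9*207))/(46194 + (-6022 - 21105)) = (-480 + (-1386 + 1863))/(46194 - 27127) = (-480 + 477)/19067 = -3*1/19067 = -3/19067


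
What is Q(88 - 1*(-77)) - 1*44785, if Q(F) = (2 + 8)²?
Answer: -44685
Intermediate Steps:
Q(F) = 100 (Q(F) = 10² = 100)
Q(88 - 1*(-77)) - 1*44785 = 100 - 1*44785 = 100 - 44785 = -44685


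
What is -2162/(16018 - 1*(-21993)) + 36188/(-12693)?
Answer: -1402984334/482473623 ≈ -2.9079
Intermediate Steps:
-2162/(16018 - 1*(-21993)) + 36188/(-12693) = -2162/(16018 + 21993) + 36188*(-1/12693) = -2162/38011 - 36188/12693 = -1402984334/482473623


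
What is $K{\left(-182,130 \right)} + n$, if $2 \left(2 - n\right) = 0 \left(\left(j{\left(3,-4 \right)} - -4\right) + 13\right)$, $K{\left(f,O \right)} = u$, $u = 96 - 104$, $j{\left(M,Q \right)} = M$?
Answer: $-6$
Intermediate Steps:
$u = -8$
$K{\left(f,O \right)} = -8$
$n = 2$ ($n = 2 - \frac{0 \left(\left(3 - -4\right) + 13\right)}{2} = 2 - \frac{0 \left(\left(3 + 4\right) + 13\right)}{2} = 2 - \frac{0 \left(7 + 13\right)}{2} = 2 - \frac{0 \cdot 20}{2} = 2 - 0 = 2 + 0 = 2$)
$K{\left(-182,130 \right)} + n = -8 + 2 = -6$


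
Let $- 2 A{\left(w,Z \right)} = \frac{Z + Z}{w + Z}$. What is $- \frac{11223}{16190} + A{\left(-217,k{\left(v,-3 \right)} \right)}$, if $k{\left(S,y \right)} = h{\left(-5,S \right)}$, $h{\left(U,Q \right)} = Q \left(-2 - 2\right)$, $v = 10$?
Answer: $- \frac{3531911}{4160830} \approx -0.84885$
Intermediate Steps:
$h{\left(U,Q \right)} = - 4 Q$ ($h{\left(U,Q \right)} = Q \left(-4\right) = - 4 Q$)
$k{\left(S,y \right)} = - 4 S$
$A{\left(w,Z \right)} = - \frac{Z}{Z + w}$ ($A{\left(w,Z \right)} = - \frac{\left(Z + Z\right) \frac{1}{w + Z}}{2} = - \frac{2 Z \frac{1}{Z + w}}{2} = - \frac{Z}{Z + w}$)
$- \frac{11223}{16190} + A{\left(-217,k{\left(v,-3 \right)} \right)} = - \frac{11223}{16190} - \frac{\left(-4\right) 10}{\left(-4\right) 10 - 217} = \left(-11223\right) \frac{1}{16190} - - \frac{40}{-40 - 217} = - \frac{11223}{16190} - - \frac{40}{-257} = - \frac{11223}{16190} - \left(-40\right) \left(- \frac{1}{257}\right) = - \frac{11223}{16190} - \frac{40}{257} = - \frac{3531911}{4160830}$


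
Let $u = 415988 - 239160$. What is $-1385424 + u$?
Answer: $-1208596$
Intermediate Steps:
$u = 176828$
$-1385424 + u = -1385424 + 176828 = -1208596$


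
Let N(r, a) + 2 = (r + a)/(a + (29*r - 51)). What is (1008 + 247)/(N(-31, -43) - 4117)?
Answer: -1246215/4090093 ≈ -0.30469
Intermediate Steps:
N(r, a) = -2 + (a + r)/(-51 + a + 29*r) (N(r, a) = -2 + (r + a)/(a + (29*r - 51)) = -2 + (a + r)/(a + (-51 + 29*r)) = -2 + (a + r)/(-51 + a + 29*r))
(1008 + 247)/(N(-31, -43) - 4117) = (1008 + 247)/((102 - 1*(-43) - 57*(-31))/(-51 - 43 + 29*(-31)) - 4117) = 1255/((102 + 43 + 1767)/(-51 - 43 - 899) - 4117) = 1255/(1912/(-993) - 4117) = 1255/(-1/993*1912 - 4117) = 1255/(-1912/993 - 4117) = 1255/(-4090093/993) = 1255*(-993/4090093) = -1246215/4090093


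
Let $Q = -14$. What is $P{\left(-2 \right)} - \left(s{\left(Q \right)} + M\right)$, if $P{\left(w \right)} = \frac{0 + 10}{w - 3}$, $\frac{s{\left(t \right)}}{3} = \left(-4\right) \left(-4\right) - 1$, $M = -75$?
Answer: $28$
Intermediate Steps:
$s{\left(t \right)} = 45$ ($s{\left(t \right)} = 3 \left(\left(-4\right) \left(-4\right) - 1\right) = 3 \left(16 - 1\right) = 3 \cdot 15 = 45$)
$P{\left(w \right)} = \frac{10}{-3 + w}$
$P{\left(-2 \right)} - \left(s{\left(Q \right)} + M\right) = \frac{10}{-3 - 2} - \left(45 - 75\right) = \frac{10}{-5} - -30 = 10 \left(- \frac{1}{5}\right) + 30 = -2 + 30 = 28$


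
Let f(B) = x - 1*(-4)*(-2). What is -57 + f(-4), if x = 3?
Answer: -62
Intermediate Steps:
f(B) = -5 (f(B) = 3 - 1*(-4)*(-2) = 3 + 4*(-2) = 3 - 8 = -5)
-57 + f(-4) = -57 - 5 = -62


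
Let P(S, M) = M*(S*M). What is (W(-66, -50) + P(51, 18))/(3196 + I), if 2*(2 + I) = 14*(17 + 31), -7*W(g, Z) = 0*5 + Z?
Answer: 57859/12355 ≈ 4.6830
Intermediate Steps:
W(g, Z) = -Z/7 (W(g, Z) = -(0*5 + Z)/7 = -(0 + Z)/7 = -Z/7)
I = 334 (I = -2 + (14*(17 + 31))/2 = -2 + (14*48)/2 = -2 + (½)*672 = -2 + 336 = 334)
P(S, M) = S*M² (P(S, M) = M*(M*S) = S*M²)
(W(-66, -50) + P(51, 18))/(3196 + I) = (-⅐*(-50) + 51*18²)/(3196 + 334) = (50/7 + 51*324)/3530 = (50/7 + 16524)*(1/3530) = (115718/7)*(1/3530) = 57859/12355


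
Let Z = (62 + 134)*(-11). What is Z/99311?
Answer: -2156/99311 ≈ -0.021710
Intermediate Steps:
Z = -2156 (Z = 196*(-11) = -2156)
Z/99311 = -2156/99311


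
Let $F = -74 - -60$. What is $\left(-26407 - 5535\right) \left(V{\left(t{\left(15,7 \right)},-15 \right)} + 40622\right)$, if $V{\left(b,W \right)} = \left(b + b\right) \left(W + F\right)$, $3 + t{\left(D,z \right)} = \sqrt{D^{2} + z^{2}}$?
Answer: $-1303105832 + 1852636 \sqrt{274} \approx -1.2724 \cdot 10^{9}$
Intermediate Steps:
$F = -14$ ($F = -74 + 60 = -14$)
$t{\left(D,z \right)} = -3 + \sqrt{D^{2} + z^{2}}$
$V{\left(b,W \right)} = 2 b \left(-14 + W\right)$ ($V{\left(b,W \right)} = \left(b + b\right) \left(W - 14\right) = 2 b \left(-14 + W\right)$)
$\left(-26407 - 5535\right) \left(V{\left(t{\left(15,7 \right)},-15 \right)} + 40622\right) = \left(-26407 - 5535\right) \left(2 \left(-3 + \sqrt{15^{2} + 7^{2}}\right) \left(-14 - 15\right) + 40622\right) = - 31942 \left(2 \left(-3 + \sqrt{225 + 49}\right) \left(-29\right) + 40622\right) = - 31942 \left(2 \left(-3 + \sqrt{274}\right) \left(-29\right) + 40622\right) = - 31942 \left(\left(174 - 58 \sqrt{274}\right) + 40622\right) = - 31942 \left(40796 - 58 \sqrt{274}\right) = -1303105832 + 1852636 \sqrt{274}$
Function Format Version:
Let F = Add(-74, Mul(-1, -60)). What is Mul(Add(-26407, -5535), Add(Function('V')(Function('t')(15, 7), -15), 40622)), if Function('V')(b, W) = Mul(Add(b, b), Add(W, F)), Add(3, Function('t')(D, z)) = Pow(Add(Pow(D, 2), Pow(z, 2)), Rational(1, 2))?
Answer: Add(-1303105832, Mul(1852636, Pow(274, Rational(1, 2)))) ≈ -1.2724e+9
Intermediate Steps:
F = -14 (F = Add(-74, 60) = -14)
Function('t')(D, z) = Add(-3, Pow(Add(Pow(D, 2), Pow(z, 2)), Rational(1, 2)))
Function('V')(b, W) = Mul(2, b, Add(-14, W)) (Function('V')(b, W) = Mul(Add(b, b), Add(W, -14)) = Mul(Mul(2, b), Add(-14, W)) = Mul(2, b, Add(-14, W)))
Mul(Add(-26407, -5535), Add(Function('V')(Function('t')(15, 7), -15), 40622)) = Mul(Add(-26407, -5535), Add(Mul(2, Add(-3, Pow(Add(Pow(15, 2), Pow(7, 2)), Rational(1, 2))), Add(-14, -15)), 40622)) = Mul(-31942, Add(Mul(2, Add(-3, Pow(Add(225, 49), Rational(1, 2))), -29), 40622)) = Mul(-31942, Add(Mul(2, Add(-3, Pow(274, Rational(1, 2))), -29), 40622)) = Mul(-31942, Add(Add(174, Mul(-58, Pow(274, Rational(1, 2)))), 40622)) = Mul(-31942, Add(40796, Mul(-58, Pow(274, Rational(1, 2))))) = Add(-1303105832, Mul(1852636, Pow(274, Rational(1, 2))))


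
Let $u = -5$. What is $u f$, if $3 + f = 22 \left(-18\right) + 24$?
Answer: $1875$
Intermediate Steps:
$f = -375$ ($f = -3 + \left(22 \left(-18\right) + 24\right) = -3 + \left(-396 + 24\right) = -3 - 372 = -375$)
$u f = \left(-5\right) \left(-375\right) = 1875$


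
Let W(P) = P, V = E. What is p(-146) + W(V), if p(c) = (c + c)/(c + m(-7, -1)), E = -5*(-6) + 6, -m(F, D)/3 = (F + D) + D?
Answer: 4576/119 ≈ 38.454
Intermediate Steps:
m(F, D) = -6*D - 3*F (m(F, D) = -3*((F + D) + D) = -3*((D + F) + D) = -3*(F + 2*D) = -6*D - 3*F)
E = 36 (E = 30 + 6 = 36)
V = 36
p(c) = 2*c/(27 + c) (p(c) = (c + c)/(c + (-6*(-1) - 3*(-7))) = (2*c)/(c + (6 + 21)) = (2*c)/(c + 27) = (2*c)/(27 + c) = 2*c/(27 + c))
p(-146) + W(V) = 2*(-146)/(27 - 146) + 36 = 2*(-146)/(-119) + 36 = 2*(-146)*(-1/119) + 36 = 292/119 + 36 = 4576/119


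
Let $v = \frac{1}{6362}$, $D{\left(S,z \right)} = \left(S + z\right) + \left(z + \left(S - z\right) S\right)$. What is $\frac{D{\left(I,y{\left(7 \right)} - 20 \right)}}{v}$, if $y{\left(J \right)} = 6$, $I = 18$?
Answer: $3600892$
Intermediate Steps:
$D{\left(S,z \right)} = S + 2 z + S \left(S - z\right)$ ($D{\left(S,z \right)} = \left(S + z\right) + \left(z + S \left(S - z\right)\right) = S + 2 z + S \left(S - z\right)$)
$v = \frac{1}{6362} \approx 0.00015718$
$\frac{D{\left(I,y{\left(7 \right)} - 20 \right)}}{v} = \left(18 + 18^{2} + 2 \left(6 - 20\right) - 18 \left(6 - 20\right)\right) \frac{1}{\frac{1}{6362}} = \left(18 + 324 + 2 \left(-14\right) - 18 \left(-14\right)\right) 6362 = \left(18 + 324 - 28 + 252\right) 6362 = 566 \cdot 6362 = 3600892$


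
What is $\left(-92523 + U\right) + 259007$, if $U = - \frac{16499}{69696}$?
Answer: $\frac{11603252365}{69696} \approx 1.6648 \cdot 10^{5}$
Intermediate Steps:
$U = - \frac{16499}{69696}$ ($U = \left(-16499\right) \frac{1}{69696} = - \frac{16499}{69696} \approx -0.23673$)
$\left(-92523 + U\right) + 259007 = \left(-92523 - \frac{16499}{69696}\right) + 259007 = - \frac{6448499507}{69696} + 259007 = \frac{11603252365}{69696}$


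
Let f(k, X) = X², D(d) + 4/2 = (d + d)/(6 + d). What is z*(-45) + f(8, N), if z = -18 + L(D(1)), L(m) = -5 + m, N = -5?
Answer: 7960/7 ≈ 1137.1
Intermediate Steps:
D(d) = -2 + 2*d/(6 + d) (D(d) = -2 + (d + d)/(6 + d) = -2 + (2*d)/(6 + d) = -2 + 2*d/(6 + d))
z = -173/7 (z = -18 + (-5 - 12/(6 + 1)) = -18 + (-5 - 12/7) = -18 - 47/7 = -173/7 ≈ -24.714)
z*(-45) + f(8, N) = -173/7*(-45) + (-5)² = 7785/7 + 25 = 7960/7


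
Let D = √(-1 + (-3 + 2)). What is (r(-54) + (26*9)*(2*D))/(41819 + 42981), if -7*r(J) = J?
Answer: 27/296800 + 117*I*√2/21200 ≈ 9.097e-5 + 0.0078049*I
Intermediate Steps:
r(J) = -J/7
D = I*√2 (D = √(-1 - 1) = √(-2) = I*√2 ≈ 1.4142*I)
(r(-54) + (26*9)*(2*D))/(41819 + 42981) = (-⅐*(-54) + (26*9)*(2*(I*√2)))/(41819 + 42981) = (54/7 + 234*(2*I*√2))/84800 = (54/7 + 468*I*√2)*(1/84800) = 27/296800 + 117*I*√2/21200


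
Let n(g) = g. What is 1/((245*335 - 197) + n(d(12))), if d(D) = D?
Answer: 1/81890 ≈ 1.2212e-5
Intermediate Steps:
1/((245*335 - 197) + n(d(12))) = 1/((245*335 - 197) + 12) = 1/((82075 - 197) + 12) = 1/(81878 + 12) = 1/81890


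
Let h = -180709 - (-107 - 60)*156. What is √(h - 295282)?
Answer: I*√449939 ≈ 670.78*I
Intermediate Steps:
h = -154657 (h = -180709 - (-167)*156 = -180709 - 1*(-26052) = -180709 + 26052 = -154657)
√(h - 295282) = √(-154657 - 295282) = √(-449939) = I*√449939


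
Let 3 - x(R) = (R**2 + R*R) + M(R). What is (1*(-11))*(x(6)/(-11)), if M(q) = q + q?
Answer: -81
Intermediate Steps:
M(q) = 2*q
x(R) = 3 - 2*R - 2*R**2 (x(R) = 3 - ((R**2 + R*R) + 2*R) = 3 - ((R**2 + R**2) + 2*R) = 3 - (2*R**2 + 2*R) = 3 - (2*R + 2*R**2) = 3 + (-2*R - 2*R**2) = 3 - 2*R - 2*R**2)
(1*(-11))*(x(6)/(-11)) = (1*(-11))*((3 - 2*6 - 2*6**2)/(-11)) = -11*(3 - 12 - 2*36)*(-1)/11 = -11*(3 - 12 - 72)*(-1)/11 = -(-891)*(-1)/11 = -11*81/11 = -81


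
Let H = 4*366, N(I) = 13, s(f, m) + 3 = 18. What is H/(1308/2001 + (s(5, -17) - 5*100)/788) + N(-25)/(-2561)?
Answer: 50528690365/1318127 ≈ 38334.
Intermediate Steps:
s(f, m) = 15 (s(f, m) = -3 + 18 = 15)
H = 1464
H/(1308/2001 + (s(5, -17) - 5*100)/788) + N(-25)/(-2561) = 1464/(1308/2001 + (15 - 5*100)/788) + 13/(-2561) = 1464/(1308*(1/2001) + (15 - 1*500)*(1/788)) + 13*(-1/2561) = 1464/(436/667 + (15 - 500)*(1/788)) - 1/197 = 1464/(436/667 - 485*1/788) - 1/197 = 1464/(436/667 - 485/788) - 1/197 = 1464/(20073/525596) - 1/197 = 1464*(525596/20073) - 1/197 = 256490848/6691 - 1/197 = 50528690365/1318127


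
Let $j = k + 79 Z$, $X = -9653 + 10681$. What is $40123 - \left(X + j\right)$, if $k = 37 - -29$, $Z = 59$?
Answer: $34368$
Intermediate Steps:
$X = 1028$
$k = 66$ ($k = 37 + 29 = 66$)
$j = 4727$ ($j = 66 + 79 \cdot 59 = 66 + 4661 = 4727$)
$40123 - \left(X + j\right) = 40123 - \left(1028 + 4727\right) = 40123 - 5755 = 34368$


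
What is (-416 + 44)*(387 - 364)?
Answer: -8556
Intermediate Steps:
(-416 + 44)*(387 - 364) = -372*23 = -8556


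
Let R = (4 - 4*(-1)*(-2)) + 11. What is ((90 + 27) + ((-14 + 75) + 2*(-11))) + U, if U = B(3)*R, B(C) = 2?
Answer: 170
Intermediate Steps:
R = 7 (R = (4 + 4*(-2)) + 11 = (4 - 8) + 11 = -4 + 11 = 7)
U = 14 (U = 2*7 = 14)
((90 + 27) + ((-14 + 75) + 2*(-11))) + U = ((90 + 27) + ((-14 + 75) + 2*(-11))) + 14 = (117 + (61 - 22)) + 14 = (117 + 39) + 14 = 156 + 14 = 170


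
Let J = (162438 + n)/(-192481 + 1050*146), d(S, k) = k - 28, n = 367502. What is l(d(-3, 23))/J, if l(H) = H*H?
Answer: -195905/105988 ≈ -1.8484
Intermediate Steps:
d(S, k) = -28 + k
J = -529940/39181 (J = (162438 + 367502)/(-192481 + 1050*146) = 529940/(-192481 + 153300) = 529940/(-39181) = 529940*(-1/39181) = -529940/39181 ≈ -13.525)
l(H) = H²
l(d(-3, 23))/J = (-28 + 23)²/(-529940/39181) = (-5)²*(-39181/529940) = 25*(-39181/529940) = -195905/105988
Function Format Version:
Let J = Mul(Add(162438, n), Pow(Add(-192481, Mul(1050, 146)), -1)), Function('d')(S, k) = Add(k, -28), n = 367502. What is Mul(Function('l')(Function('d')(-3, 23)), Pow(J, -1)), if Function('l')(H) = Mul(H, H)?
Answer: Rational(-195905, 105988) ≈ -1.8484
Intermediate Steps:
Function('d')(S, k) = Add(-28, k)
J = Rational(-529940, 39181) (J = Mul(Add(162438, 367502), Pow(Add(-192481, Mul(1050, 146)), -1)) = Mul(529940, Pow(Add(-192481, 153300), -1)) = Mul(529940, Pow(-39181, -1)) = Mul(529940, Rational(-1, 39181)) = Rational(-529940, 39181) ≈ -13.525)
Function('l')(H) = Pow(H, 2)
Mul(Function('l')(Function('d')(-3, 23)), Pow(J, -1)) = Mul(Pow(Add(-28, 23), 2), Pow(Rational(-529940, 39181), -1)) = Mul(Pow(-5, 2), Rational(-39181, 529940)) = Mul(25, Rational(-39181, 529940)) = Rational(-195905, 105988)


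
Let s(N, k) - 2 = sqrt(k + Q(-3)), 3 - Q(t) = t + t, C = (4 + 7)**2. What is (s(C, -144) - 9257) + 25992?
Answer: 16737 + 3*I*sqrt(15) ≈ 16737.0 + 11.619*I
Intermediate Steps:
C = 121 (C = 11**2 = 121)
Q(t) = 3 - 2*t (Q(t) = 3 - (t + t) = 3 - 2*t)
s(N, k) = 2 + sqrt(9 + k) (s(N, k) = 2 + sqrt(k + (3 - 2*(-3))) = 2 + sqrt(k + (3 + 6)) = 2 + sqrt(k + 9) = 2 + sqrt(9 + k))
(s(C, -144) - 9257) + 25992 = ((2 + sqrt(9 - 144)) - 9257) + 25992 = ((2 + sqrt(-135)) - 9257) + 25992 = ((2 + 3*I*sqrt(15)) - 9257) + 25992 = (-9255 + 3*I*sqrt(15)) + 25992 = 16737 + 3*I*sqrt(15)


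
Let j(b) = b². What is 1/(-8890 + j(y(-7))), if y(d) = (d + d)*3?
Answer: -1/7126 ≈ -0.00014033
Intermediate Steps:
y(d) = 6*d (y(d) = (2*d)*3 = 6*d)
1/(-8890 + j(y(-7))) = 1/(-8890 + (6*(-7))²) = 1/(-8890 + (-42)²) = 1/(-8890 + 1764) = 1/(-7126) = -1/7126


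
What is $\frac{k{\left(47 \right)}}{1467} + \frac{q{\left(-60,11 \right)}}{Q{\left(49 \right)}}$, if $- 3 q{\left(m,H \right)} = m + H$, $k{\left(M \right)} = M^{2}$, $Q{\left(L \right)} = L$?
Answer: $\frac{2698}{1467} \approx 1.8391$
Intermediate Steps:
$q{\left(m,H \right)} = - \frac{H}{3} - \frac{m}{3}$ ($q{\left(m,H \right)} = - \frac{m + H}{3} = - \frac{H + m}{3} = - \frac{H}{3} - \frac{m}{3}$)
$\frac{k{\left(47 \right)}}{1467} + \frac{q{\left(-60,11 \right)}}{Q{\left(49 \right)}} = \frac{47^{2}}{1467} + \frac{\left(- \frac{1}{3}\right) 11 - -20}{49} = 2209 \cdot \frac{1}{1467} + \left(- \frac{11}{3} + 20\right) \frac{1}{49} = \frac{2209}{1467} + \frac{49}{3} \cdot \frac{1}{49} = \frac{2209}{1467} + \frac{1}{3} = \frac{2698}{1467}$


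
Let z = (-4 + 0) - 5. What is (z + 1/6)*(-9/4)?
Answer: 159/8 ≈ 19.875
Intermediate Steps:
z = -9 (z = -4 - 5 = -9)
(z + 1/6)*(-9/4) = (-9 + 1/6)*(-9/4) = (-9 + 1/6)*(-9*1/4) = -53/6*(-9/4) = 159/8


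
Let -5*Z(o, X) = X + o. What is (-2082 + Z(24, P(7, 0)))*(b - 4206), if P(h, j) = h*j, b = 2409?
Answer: 18749898/5 ≈ 3.7500e+6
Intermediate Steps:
Z(o, X) = -X/5 - o/5 (Z(o, X) = -(X + o)/5 = -X/5 - o/5)
(-2082 + Z(24, P(7, 0)))*(b - 4206) = (-2082 + (-7*0/5 - ⅕*24))*(2409 - 4206) = (-2082 + (-⅕*0 - 24/5))*(-1797) = (-2082 + (0 - 24/5))*(-1797) = (-2082 - 24/5)*(-1797) = -10434/5*(-1797) = 18749898/5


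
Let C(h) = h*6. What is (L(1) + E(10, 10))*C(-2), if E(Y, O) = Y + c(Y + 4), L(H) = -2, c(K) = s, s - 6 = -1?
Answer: -156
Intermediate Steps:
s = 5 (s = 6 - 1 = 5)
c(K) = 5
E(Y, O) = 5 + Y (E(Y, O) = Y + 5 = 5 + Y)
C(h) = 6*h
(L(1) + E(10, 10))*C(-2) = (-2 + (5 + 10))*(6*(-2)) = (-2 + 15)*(-12) = 13*(-12) = -156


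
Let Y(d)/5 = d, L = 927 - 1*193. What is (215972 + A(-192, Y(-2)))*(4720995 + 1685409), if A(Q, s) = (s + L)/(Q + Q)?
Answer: 11068734447577/8 ≈ 1.3836e+12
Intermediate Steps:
L = 734 (L = 927 - 193 = 734)
Y(d) = 5*d
A(Q, s) = (734 + s)/(2*Q) (A(Q, s) = (s + 734)/(Q + Q) = (734 + s)/((2*Q)) = (734 + s)*(1/(2*Q)) = (734 + s)/(2*Q))
(215972 + A(-192, Y(-2)))*(4720995 + 1685409) = (215972 + (1/2)*(734 + 5*(-2))/(-192))*(4720995 + 1685409) = (215972 + (1/2)*(-1/192)*(734 - 10))*6406404 = (215972 + (1/2)*(-1/192)*724)*6406404 = (215972 - 181/96)*6406404 = (20733131/96)*6406404 = 11068734447577/8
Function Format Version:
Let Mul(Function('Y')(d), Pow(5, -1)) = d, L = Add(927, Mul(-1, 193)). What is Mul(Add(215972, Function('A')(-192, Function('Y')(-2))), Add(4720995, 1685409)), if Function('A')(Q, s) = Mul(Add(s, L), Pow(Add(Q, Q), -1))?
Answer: Rational(11068734447577, 8) ≈ 1.3836e+12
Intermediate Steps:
L = 734 (L = Add(927, -193) = 734)
Function('Y')(d) = Mul(5, d)
Function('A')(Q, s) = Mul(Rational(1, 2), Pow(Q, -1), Add(734, s)) (Function('A')(Q, s) = Mul(Add(s, 734), Pow(Add(Q, Q), -1)) = Mul(Add(734, s), Pow(Mul(2, Q), -1)) = Mul(Add(734, s), Mul(Rational(1, 2), Pow(Q, -1))) = Mul(Rational(1, 2), Pow(Q, -1), Add(734, s)))
Mul(Add(215972, Function('A')(-192, Function('Y')(-2))), Add(4720995, 1685409)) = Mul(Add(215972, Mul(Rational(1, 2), Pow(-192, -1), Add(734, Mul(5, -2)))), Add(4720995, 1685409)) = Mul(Add(215972, Mul(Rational(1, 2), Rational(-1, 192), Add(734, -10))), 6406404) = Mul(Add(215972, Mul(Rational(1, 2), Rational(-1, 192), 724)), 6406404) = Mul(Add(215972, Rational(-181, 96)), 6406404) = Mul(Rational(20733131, 96), 6406404) = Rational(11068734447577, 8)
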